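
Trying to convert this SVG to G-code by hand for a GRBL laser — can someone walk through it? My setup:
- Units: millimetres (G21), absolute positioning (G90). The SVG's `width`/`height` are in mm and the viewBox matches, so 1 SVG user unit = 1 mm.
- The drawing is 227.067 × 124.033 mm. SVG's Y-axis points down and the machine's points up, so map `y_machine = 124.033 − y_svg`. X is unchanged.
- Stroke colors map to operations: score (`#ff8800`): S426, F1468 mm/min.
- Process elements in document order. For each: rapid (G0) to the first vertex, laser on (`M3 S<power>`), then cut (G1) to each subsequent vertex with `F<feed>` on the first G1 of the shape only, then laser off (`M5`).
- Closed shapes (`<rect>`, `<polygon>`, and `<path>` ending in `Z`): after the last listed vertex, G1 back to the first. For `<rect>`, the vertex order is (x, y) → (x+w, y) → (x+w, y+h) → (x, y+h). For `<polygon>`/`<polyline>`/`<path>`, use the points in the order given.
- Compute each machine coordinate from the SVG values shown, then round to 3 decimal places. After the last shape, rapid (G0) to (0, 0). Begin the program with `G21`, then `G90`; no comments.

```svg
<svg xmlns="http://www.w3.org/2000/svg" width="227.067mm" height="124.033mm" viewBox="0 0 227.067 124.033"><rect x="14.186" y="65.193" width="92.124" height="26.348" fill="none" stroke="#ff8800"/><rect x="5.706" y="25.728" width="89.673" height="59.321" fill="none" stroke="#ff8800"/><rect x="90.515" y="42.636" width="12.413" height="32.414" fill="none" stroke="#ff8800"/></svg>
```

G21
G90
G0 X14.186 Y58.840
M3 S426
G1 X106.310 Y58.840 F1468
G1 X106.310 Y32.492
G1 X14.186 Y32.492
G1 X14.186 Y58.840
M5
G0 X5.706 Y98.305
M3 S426
G1 X95.379 Y98.305 F1468
G1 X95.379 Y38.984
G1 X5.706 Y38.984
G1 X5.706 Y98.305
M5
G0 X90.515 Y81.397
M3 S426
G1 X102.928 Y81.397 F1468
G1 X102.928 Y48.983
G1 X90.515 Y48.983
G1 X90.515 Y81.397
M5
G0 X0.000 Y0.000

viewBox `0 0 227.067 124.033` with mm width/height → 1 unit = 1 mm. Flip: y_m = 124.033 − y_svg.

**Shape 1** — `<rect>` rectangle, stroke `#ff8800` → score (S426, F1468). Machine vertices: (14.186,58.840) → (106.310,58.840) → (106.310,32.492) → (14.186,32.492) → (14.186,58.840). Closed: final G1 returns to the first vertex.

**Shape 2** — `<rect>` rectangle, stroke `#ff8800` → score (S426, F1468). Machine vertices: (5.706,98.305) → (95.379,98.305) → (95.379,38.984) → (5.706,38.984) → (5.706,98.305). Closed: final G1 returns to the first vertex.

**Shape 3** — `<rect>` rectangle, stroke `#ff8800` → score (S426, F1468). Machine vertices: (90.515,81.397) → (102.928,81.397) → (102.928,48.983) → (90.515,48.983) → (90.515,81.397). Closed: final G1 returns to the first vertex.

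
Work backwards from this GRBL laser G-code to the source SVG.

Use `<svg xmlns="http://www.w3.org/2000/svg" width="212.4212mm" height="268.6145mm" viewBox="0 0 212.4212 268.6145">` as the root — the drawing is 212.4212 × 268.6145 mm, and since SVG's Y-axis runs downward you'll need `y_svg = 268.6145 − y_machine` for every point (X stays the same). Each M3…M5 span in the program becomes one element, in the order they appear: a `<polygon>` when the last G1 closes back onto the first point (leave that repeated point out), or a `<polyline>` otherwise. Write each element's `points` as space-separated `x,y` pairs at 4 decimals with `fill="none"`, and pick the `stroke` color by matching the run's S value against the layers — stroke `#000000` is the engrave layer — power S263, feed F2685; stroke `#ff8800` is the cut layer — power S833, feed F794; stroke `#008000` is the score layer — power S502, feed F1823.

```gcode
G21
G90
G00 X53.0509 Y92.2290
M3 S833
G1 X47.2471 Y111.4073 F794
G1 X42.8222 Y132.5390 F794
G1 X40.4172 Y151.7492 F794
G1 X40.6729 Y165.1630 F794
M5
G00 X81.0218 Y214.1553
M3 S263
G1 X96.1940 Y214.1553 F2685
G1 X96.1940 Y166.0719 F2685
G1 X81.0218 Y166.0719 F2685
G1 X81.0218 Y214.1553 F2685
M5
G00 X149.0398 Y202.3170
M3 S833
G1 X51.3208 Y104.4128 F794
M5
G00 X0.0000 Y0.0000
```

<svg xmlns="http://www.w3.org/2000/svg" width="212.4212mm" height="268.6145mm" viewBox="0 0 212.4212 268.6145">
  <polyline points="53.0509,176.3855 47.2471,157.2072 42.8222,136.0755 40.4172,116.8653 40.6729,103.4515" fill="none" stroke="#ff8800"/>
  <polygon points="81.0218,54.4592 96.1940,54.4592 96.1940,102.5426 81.0218,102.5426" fill="none" stroke="#000000"/>
  <polyline points="149.0398,66.2975 51.3208,164.2017" fill="none" stroke="#ff8800"/>
</svg>

Machine Y-up, SVG Y-down with viewBox height 268.6145, so y_svg = 268.6145 − y_machine; X carries over.

Run 1: S833 ⇒ cut layer `#ff8800`. The run is open, so emit a `<polyline>` with points (Y-flipped): 53.0509,176.3855 47.2471,157.2072 42.8222,136.0755 40.4172,116.8653 40.6729,103.4515.

Run 2: power S263 maps to stroke `#000000` (engrave). The run returns to its start, so emit a `<polygon>` with points (Y-flipped): 81.0218,54.4592 96.1940,54.4592 96.1940,102.5426 81.0218,102.5426.

Run 3: power S833 maps to stroke `#ff8800` (cut). The run is open, so emit a `<polyline>` with points (Y-flipped): 149.0398,66.2975 51.3208,164.2017.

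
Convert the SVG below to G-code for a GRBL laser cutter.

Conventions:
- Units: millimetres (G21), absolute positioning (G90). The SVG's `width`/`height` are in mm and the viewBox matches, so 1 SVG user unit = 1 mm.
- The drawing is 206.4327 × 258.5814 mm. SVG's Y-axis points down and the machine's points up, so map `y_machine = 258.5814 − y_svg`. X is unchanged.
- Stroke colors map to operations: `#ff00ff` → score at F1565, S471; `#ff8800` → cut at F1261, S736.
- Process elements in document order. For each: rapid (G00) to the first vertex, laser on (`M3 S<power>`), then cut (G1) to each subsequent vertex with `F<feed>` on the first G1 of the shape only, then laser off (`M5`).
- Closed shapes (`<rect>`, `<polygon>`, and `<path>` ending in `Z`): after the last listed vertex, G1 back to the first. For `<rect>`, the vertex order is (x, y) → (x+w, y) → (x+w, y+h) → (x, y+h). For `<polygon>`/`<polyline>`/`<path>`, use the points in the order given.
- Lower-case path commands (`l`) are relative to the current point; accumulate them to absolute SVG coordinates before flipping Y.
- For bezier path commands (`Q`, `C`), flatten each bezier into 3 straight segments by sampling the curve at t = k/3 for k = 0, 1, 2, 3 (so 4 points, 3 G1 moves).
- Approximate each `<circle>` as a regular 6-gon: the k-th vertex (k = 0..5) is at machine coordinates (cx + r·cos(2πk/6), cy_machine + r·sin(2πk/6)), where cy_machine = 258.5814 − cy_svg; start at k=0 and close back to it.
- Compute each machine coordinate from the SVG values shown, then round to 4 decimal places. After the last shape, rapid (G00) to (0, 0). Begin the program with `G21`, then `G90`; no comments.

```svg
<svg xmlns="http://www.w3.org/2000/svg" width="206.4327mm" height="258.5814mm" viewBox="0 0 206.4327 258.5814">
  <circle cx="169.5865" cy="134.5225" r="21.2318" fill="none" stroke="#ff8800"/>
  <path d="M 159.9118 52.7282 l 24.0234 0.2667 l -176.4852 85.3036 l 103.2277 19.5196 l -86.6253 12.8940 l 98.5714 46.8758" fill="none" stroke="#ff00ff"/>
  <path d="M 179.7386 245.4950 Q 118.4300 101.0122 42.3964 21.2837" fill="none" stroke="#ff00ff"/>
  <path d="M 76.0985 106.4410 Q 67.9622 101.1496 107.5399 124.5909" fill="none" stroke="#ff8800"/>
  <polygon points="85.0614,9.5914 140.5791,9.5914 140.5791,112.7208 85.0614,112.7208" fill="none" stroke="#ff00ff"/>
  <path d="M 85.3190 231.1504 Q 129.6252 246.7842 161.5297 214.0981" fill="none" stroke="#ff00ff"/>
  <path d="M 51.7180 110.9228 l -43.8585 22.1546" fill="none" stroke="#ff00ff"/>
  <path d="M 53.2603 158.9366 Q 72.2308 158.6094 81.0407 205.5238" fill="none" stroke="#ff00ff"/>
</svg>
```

G21
G90
G00 X190.8183 Y124.0589
M3 S736
G1 X180.2024 Y142.4462 F1261
G1 X158.9706 Y142.4462
G1 X148.3547 Y124.0589
G1 X158.9706 Y105.6716
G1 X180.2024 Y105.6716
G1 X190.8183 Y124.0589
M5
G00 X159.9118 Y205.8532
M3 S471
G1 X183.9352 Y205.5865 F1565
G1 X7.4500 Y120.2829
G1 X110.6777 Y100.7633
G1 X24.0524 Y87.8693
G1 X122.6238 Y40.9935
M5
G00 X179.7386 Y13.0864
M3 S471
G1 X137.2301 Y102.2133 F1565
G1 X91.4494 Y176.9504
G1 X42.3964 Y237.2977
M5
G00 X76.0985 Y152.1404
M3 S736
G1 X75.9759 Y152.4755 F1261
G1 X86.4563 Y146.4255
G1 X107.5399 Y133.9905
M5
G00 X85.0614 Y248.9900
M3 S471
G1 X140.5791 Y248.9900 F1565
G1 X140.5791 Y145.8606
G1 X85.0614 Y145.8606
G1 X85.0614 Y248.9900
M5
G00 X85.3190 Y27.4310
M3 S471
G1 X113.4785 Y22.3773 F1565
G1 X138.8821 Y28.0614
G1 X161.5297 Y44.4833
M5
G00 X51.7180 Y147.6586
M3 S471
G1 X7.8595 Y125.5040 F1565
M5
G00 X53.2603 Y99.6448
M3 S471
G1 X64.7783 Y94.6139 F1565
G1 X74.0385 Y79.0848
G1 X81.0407 Y53.0576
M5
G00 X0.0000 Y0.0000

1 u = 1 mm; y_m = 258.5814 − y.

[1] `<circle>` circle, #ff8800→cut S736 F1261: (190.8183,124.0589) → (180.2024,142.4462) → (158.9706,142.4462) → (148.3547,124.0589) → (158.9706,105.6716) → (180.2024,105.6716) → (190.8183,124.0589) (closed)

[2] `<path>` open polyline, #ff00ff→score S471 F1565: (159.9118,205.8532) → (183.9352,205.5865) → (7.4500,120.2829) → (110.6777,100.7633) → (24.0524,87.8693) → (122.6238,40.9935)

[3] `<path>` quadratic bezier, #ff00ff→score S471 F1565: (179.7386,13.0864) → (137.2301,102.2133) → (91.4494,176.9504) → (42.3964,237.2977)

[4] `<path>` quadratic bezier, #ff8800→cut S736 F1261: (76.0985,152.1404) → (75.9759,152.4755) → (86.4563,146.4255) → (107.5399,133.9905)

[5] `<polygon>` rectangle, #ff00ff→score S471 F1565: (85.0614,248.9900) → (140.5791,248.9900) → (140.5791,145.8606) → (85.0614,145.8606) → (85.0614,248.9900) (closed)

[6] `<path>` quadratic bezier, #ff00ff→score S471 F1565: (85.3190,27.4310) → (113.4785,22.3773) → (138.8821,28.0614) → (161.5297,44.4833)

[7] `<path>` line segment, #ff00ff→score S471 F1565: (51.7180,147.6586) → (7.8595,125.5040)

[8] `<path>` quadratic bezier, #ff00ff→score S471 F1565: (53.2603,99.6448) → (64.7783,94.6139) → (74.0385,79.0848) → (81.0407,53.0576)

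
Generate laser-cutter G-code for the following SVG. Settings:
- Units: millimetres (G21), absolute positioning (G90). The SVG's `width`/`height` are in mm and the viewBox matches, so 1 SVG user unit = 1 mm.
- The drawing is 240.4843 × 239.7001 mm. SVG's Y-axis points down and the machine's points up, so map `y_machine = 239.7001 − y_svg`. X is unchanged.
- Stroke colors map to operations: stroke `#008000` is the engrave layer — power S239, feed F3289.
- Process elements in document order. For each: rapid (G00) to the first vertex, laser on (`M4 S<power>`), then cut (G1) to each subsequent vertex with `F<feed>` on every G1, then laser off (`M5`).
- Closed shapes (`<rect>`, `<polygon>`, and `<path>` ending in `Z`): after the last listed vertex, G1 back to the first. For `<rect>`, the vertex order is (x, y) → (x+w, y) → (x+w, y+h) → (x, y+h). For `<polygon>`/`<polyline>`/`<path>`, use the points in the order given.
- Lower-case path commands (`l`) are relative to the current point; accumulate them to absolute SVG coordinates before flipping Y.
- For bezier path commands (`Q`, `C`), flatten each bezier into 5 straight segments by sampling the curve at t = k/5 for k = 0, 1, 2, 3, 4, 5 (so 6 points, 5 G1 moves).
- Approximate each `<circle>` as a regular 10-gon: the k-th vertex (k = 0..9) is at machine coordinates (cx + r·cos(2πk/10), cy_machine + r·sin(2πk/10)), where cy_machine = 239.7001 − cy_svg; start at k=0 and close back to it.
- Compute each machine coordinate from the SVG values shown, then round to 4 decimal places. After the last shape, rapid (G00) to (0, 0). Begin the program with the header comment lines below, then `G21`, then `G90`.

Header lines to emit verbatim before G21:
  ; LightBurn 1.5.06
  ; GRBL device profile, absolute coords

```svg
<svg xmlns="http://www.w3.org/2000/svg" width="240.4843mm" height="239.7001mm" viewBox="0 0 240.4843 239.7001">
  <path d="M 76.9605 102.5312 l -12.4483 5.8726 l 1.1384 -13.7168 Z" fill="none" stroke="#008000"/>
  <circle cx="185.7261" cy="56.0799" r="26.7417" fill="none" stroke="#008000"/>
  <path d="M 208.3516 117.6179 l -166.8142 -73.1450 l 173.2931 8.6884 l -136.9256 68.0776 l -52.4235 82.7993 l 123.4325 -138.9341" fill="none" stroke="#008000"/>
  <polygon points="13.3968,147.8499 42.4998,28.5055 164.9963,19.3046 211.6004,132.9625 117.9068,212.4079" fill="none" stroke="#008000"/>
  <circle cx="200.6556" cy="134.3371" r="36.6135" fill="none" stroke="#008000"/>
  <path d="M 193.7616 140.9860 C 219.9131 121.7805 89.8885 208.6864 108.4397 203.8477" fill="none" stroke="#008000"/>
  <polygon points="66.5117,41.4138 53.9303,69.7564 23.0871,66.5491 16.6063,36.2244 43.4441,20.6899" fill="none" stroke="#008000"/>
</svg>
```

; LightBurn 1.5.06
; GRBL device profile, absolute coords
G21
G90
G00 X76.9605 Y137.1689
M4 S239
G1 X64.5122 Y131.2963 F3289
G1 X65.6506 Y145.0131 F3289
G1 X76.9605 Y137.1689 F3289
M5
G00 X212.4678 Y183.6202
M4 S239
G1 X207.3606 Y199.3386 F3289
G1 X193.9897 Y209.0531 F3289
G1 X177.4625 Y209.0531 F3289
G1 X164.0916 Y199.3386 F3289
G1 X158.9844 Y183.6202 F3289
G1 X164.0916 Y167.9018 F3289
G1 X177.4625 Y158.1873 F3289
G1 X193.9897 Y158.1873 F3289
G1 X207.3606 Y167.9018 F3289
G1 X212.4678 Y183.6202 F3289
M5
G00 X208.3516 Y122.0822
M4 S239
G1 X41.5374 Y195.2272 F3289
G1 X214.8305 Y186.5388 F3289
G1 X77.9049 Y118.4612 F3289
G1 X25.4814 Y35.6619 F3289
G1 X148.9139 Y174.5960 F3289
M5
G00 X13.3968 Y91.8502
M4 S239
G1 X42.4998 Y211.1946 F3289
G1 X164.9963 Y220.3955 F3289
G1 X211.6004 Y106.7376 F3289
G1 X117.9068 Y27.2922 F3289
G1 X13.3968 Y91.8502 F3289
M5
G00 X237.2691 Y105.3630
M4 S239
G1 X230.2765 Y126.8839 F3289
G1 X211.9698 Y140.1845 F3289
G1 X189.3414 Y140.1845 F3289
G1 X171.0347 Y126.8839 F3289
G1 X164.0421 Y105.3630 F3289
G1 X171.0347 Y83.8421 F3289
G1 X189.3414 Y70.5415 F3289
G1 X211.9698 Y70.5415 F3289
G1 X230.2765 Y83.8421 F3289
G1 X237.2691 Y105.3630 F3289
M5
G00 X193.7616 Y98.7141
M4 S239
G1 X193.1494 Y99.0869 F3289
G1 X169.6830 Y83.4900 F3289
G1 X137.9905 Y61.4206 F3289
G1 X112.7001 Y42.3757 F3289
G1 X108.4397 Y35.8524 F3289
M5
G00 X66.5117 Y198.2863
M4 S239
G1 X53.9303 Y169.9437 F3289
G1 X23.0871 Y173.1510 F3289
G1 X16.6063 Y203.4757 F3289
G1 X43.4441 Y219.0102 F3289
G1 X66.5117 Y198.2863 F3289
M5
G00 X0.0000 Y0.0000

Since the viewBox matches the mm dimensions, user units are millimetres directly. The only transform is the Y-flip y_m = 239.7001 − y_svg.

Shape 1 is a regular polygon drawn with `<path>`. Its stroke #008000 means engrave at S239, F3289. After flipping Y the toolpath is (76.9605,137.1689) → (64.5122,131.2963) → (65.6506,145.0131) → (76.9605,137.1689), returning to the start.

Shape 2 is a circle drawn with `<circle>`. Its stroke #008000 means engrave at S239, F3289. After flipping Y the toolpath is (212.4678,183.6202) → (207.3606,199.3386) → (193.9897,209.0531) → (177.4625,209.0531) → (164.0916,199.3386) → (158.9844,183.6202) → (164.0916,167.9018) → (177.4625,158.1873) → (193.9897,158.1873) → (207.3606,167.9018) → (212.4678,183.6202), returning to the start.

Shape 3 is a open polyline drawn with `<path>`. Its stroke #008000 means engrave at S239, F3289. After flipping Y the toolpath is (208.3516,122.0822) → (41.5374,195.2272) → (214.8305,186.5388) → (77.9049,118.4612) → (25.4814,35.6619) → (148.9139,174.5960).

Shape 4 is a regular polygon drawn with `<polygon>`. Its stroke #008000 means engrave at S239, F3289. After flipping Y the toolpath is (13.3968,91.8502) → (42.4998,211.1946) → (164.9963,220.3955) → (211.6004,106.7376) → (117.9068,27.2922) → (13.3968,91.8502), returning to the start.

Shape 5 is a circle drawn with `<circle>`. Its stroke #008000 means engrave at S239, F3289. After flipping Y the toolpath is (237.2691,105.3630) → (230.2765,126.8839) → (211.9698,140.1845) → (189.3414,140.1845) → (171.0347,126.8839) → (164.0421,105.3630) → (171.0347,83.8421) → (189.3414,70.5415) → (211.9698,70.5415) → (230.2765,83.8421) → (237.2691,105.3630), returning to the start.

Shape 6 is a cubic bezier drawn with `<path>`. Its stroke #008000 means engrave at S239, F3289. After flipping Y the toolpath is (193.7616,98.7141) → (193.1494,99.0869) → (169.6830,83.4900) → (137.9905,61.4206) → (112.7001,42.3757) → (108.4397,35.8524).

Shape 7 is a regular polygon drawn with `<polygon>`. Its stroke #008000 means engrave at S239, F3289. After flipping Y the toolpath is (66.5117,198.2863) → (53.9303,169.9437) → (23.0871,173.1510) → (16.6063,203.4757) → (43.4441,219.0102) → (66.5117,198.2863), returning to the start.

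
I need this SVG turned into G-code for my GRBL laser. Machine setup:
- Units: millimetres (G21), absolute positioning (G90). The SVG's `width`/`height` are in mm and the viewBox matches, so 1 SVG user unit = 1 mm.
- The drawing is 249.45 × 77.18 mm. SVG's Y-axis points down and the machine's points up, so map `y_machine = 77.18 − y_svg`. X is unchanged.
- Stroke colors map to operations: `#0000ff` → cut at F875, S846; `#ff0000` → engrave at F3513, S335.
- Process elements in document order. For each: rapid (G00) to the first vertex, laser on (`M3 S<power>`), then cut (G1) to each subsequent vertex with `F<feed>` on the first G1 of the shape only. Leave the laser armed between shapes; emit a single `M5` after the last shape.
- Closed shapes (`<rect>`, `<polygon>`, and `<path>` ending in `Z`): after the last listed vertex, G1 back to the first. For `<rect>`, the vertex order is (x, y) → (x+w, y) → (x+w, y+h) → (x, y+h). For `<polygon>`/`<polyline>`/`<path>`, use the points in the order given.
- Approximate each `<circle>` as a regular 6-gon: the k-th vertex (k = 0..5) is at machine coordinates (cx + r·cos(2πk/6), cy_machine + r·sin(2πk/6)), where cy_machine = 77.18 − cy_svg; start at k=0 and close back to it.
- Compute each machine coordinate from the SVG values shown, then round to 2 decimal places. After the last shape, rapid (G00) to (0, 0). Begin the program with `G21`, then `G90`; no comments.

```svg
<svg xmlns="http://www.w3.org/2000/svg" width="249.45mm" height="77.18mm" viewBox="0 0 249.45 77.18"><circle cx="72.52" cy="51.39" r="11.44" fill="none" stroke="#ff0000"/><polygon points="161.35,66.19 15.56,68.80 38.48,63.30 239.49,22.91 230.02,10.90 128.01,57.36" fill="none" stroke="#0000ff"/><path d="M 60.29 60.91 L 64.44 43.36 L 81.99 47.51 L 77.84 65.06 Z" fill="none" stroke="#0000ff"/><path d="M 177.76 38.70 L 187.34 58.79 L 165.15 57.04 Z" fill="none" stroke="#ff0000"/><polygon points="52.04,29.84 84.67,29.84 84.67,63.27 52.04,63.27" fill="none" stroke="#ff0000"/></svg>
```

1 u = 1 mm; y_m = 77.18 − y.

[1] `<circle>` circle, #ff0000→engrave S335 F3513: (83.96,25.79) → (78.24,35.70) → (66.80,35.70) → (61.08,25.79) → (66.80,15.88) → (78.24,15.88) → (83.96,25.79) (closed)

[2] `<polygon>` closed polygon, #0000ff→cut S846 F875: (161.35,10.99) → (15.56,8.38) → (38.48,13.88) → (239.49,54.27) → (230.02,66.28) → (128.01,19.82) → (161.35,10.99) (closed)

[3] `<path>` regular polygon, #0000ff→cut S846 F875: (60.29,16.27) → (64.44,33.82) → (81.99,29.67) → (77.84,12.12) → (60.29,16.27) (closed)

[4] `<path>` regular polygon, #ff0000→engrave S335 F3513: (177.76,38.48) → (187.34,18.39) → (165.15,20.14) → (177.76,38.48) (closed)

[5] `<polygon>` rectangle, #ff0000→engrave S335 F3513: (52.04,47.34) → (84.67,47.34) → (84.67,13.91) → (52.04,13.91) → (52.04,47.34) (closed)

G21
G90
G00 X83.96 Y25.79
M3 S335
G1 X78.24 Y35.70 F3513
G1 X66.80 Y35.70
G1 X61.08 Y25.79
G1 X66.80 Y15.88
G1 X78.24 Y15.88
G1 X83.96 Y25.79
G00 X161.35 Y10.99
M3 S846
G1 X15.56 Y8.38 F875
G1 X38.48 Y13.88
G1 X239.49 Y54.27
G1 X230.02 Y66.28
G1 X128.01 Y19.82
G1 X161.35 Y10.99
G00 X60.29 Y16.27
M3 S846
G1 X64.44 Y33.82 F875
G1 X81.99 Y29.67
G1 X77.84 Y12.12
G1 X60.29 Y16.27
G00 X177.76 Y38.48
M3 S335
G1 X187.34 Y18.39 F3513
G1 X165.15 Y20.14
G1 X177.76 Y38.48
G00 X52.04 Y47.34
M3 S335
G1 X84.67 Y47.34 F3513
G1 X84.67 Y13.91
G1 X52.04 Y13.91
G1 X52.04 Y47.34
M5
G00 X0.00 Y0.00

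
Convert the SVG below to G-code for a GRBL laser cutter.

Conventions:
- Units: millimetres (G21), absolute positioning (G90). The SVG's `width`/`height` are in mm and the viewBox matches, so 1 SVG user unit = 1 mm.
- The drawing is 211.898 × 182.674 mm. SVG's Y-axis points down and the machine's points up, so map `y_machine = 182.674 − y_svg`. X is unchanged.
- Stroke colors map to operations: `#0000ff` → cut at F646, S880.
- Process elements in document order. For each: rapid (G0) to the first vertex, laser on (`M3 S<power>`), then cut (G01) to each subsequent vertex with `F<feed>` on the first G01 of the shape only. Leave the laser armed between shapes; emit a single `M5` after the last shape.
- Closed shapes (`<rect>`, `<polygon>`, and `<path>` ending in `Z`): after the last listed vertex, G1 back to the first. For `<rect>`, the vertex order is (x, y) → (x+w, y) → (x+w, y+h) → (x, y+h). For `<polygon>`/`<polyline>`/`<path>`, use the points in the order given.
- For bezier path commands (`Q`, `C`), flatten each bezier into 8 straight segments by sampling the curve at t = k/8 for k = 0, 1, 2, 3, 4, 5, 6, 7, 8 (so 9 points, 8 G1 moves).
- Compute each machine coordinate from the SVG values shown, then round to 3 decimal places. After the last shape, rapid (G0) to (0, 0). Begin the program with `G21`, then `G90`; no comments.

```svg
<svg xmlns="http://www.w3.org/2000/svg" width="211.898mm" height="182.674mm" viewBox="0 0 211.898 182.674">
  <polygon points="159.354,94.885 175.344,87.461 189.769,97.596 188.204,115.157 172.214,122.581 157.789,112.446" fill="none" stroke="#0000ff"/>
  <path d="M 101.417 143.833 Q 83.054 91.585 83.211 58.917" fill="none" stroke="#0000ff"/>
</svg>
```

viewBox `0 0 211.898 182.674` with mm width/height → 1 unit = 1 mm. Flip: y_m = 182.674 − y_svg.

**Shape 1** — `<polygon>` regular polygon, stroke `#0000ff` → cut (S880, F646). Machine vertices: (159.354,87.789) → (175.344,95.213) → (189.769,85.078) → (188.204,67.517) → (172.214,60.093) → (157.789,70.228) → (159.354,87.789). Closed: final G1 returns to the first vertex.

**Shape 2** — `<path>` quadratic bezier, stroke `#0000ff` → cut (S880, F646). Control points (SVG): P0=(101.417,143.833), P1=(83.054,91.585), P2=(83.211,58.917); sampled at t=k/8. Machine vertices: (101.417,38.841) → (97.116,51.597) → (93.393,63.741) → (90.249,75.274) → (87.684,86.194) → (85.698,96.503) → (84.290,106.199) → (83.461,115.284) → (83.211,123.757). Open path.

G21
G90
G0 X159.354 Y87.789
M3 S880
G01 X175.344 Y95.213 F646
G01 X189.769 Y85.078
G01 X188.204 Y67.517
G01 X172.214 Y60.093
G01 X157.789 Y70.228
G01 X159.354 Y87.789
G0 X101.417 Y38.841
M3 S880
G01 X97.116 Y51.597 F646
G01 X93.393 Y63.741
G01 X90.249 Y75.274
G01 X87.684 Y86.194
G01 X85.698 Y96.503
G01 X84.290 Y106.199
G01 X83.461 Y115.284
G01 X83.211 Y123.757
M5
G0 X0.000 Y0.000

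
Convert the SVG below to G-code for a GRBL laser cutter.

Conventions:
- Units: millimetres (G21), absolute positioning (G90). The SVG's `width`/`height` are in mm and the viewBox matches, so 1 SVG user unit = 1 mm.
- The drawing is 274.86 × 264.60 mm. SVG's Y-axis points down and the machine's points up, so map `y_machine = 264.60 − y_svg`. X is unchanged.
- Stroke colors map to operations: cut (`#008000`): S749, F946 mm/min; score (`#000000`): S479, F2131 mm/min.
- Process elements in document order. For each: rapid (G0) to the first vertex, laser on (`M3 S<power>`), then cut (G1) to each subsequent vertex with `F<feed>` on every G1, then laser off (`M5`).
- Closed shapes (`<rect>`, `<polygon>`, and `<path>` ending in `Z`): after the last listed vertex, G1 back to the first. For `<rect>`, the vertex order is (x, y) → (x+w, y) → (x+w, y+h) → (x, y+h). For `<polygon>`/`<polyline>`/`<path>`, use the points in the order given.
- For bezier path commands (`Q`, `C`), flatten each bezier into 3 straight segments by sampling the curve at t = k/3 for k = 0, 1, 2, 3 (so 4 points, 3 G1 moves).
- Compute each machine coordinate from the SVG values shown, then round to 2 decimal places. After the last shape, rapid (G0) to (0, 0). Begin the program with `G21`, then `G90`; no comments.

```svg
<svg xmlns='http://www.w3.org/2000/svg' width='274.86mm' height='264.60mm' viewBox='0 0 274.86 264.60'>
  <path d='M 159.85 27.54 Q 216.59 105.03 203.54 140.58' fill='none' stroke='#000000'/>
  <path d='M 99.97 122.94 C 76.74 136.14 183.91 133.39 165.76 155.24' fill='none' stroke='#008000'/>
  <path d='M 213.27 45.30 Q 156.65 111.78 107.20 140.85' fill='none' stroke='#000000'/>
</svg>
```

viewBox `0 0 274.86 264.60` with mm width/height → 1 unit = 1 mm. Flip: y_m = 264.60 − y_svg.

**Shape 1** — `<path>` quadratic bezier, stroke `#000000` → score (S479, F2131). Control points (SVG): P0=(159.85,27.54), P1=(216.59,105.03), P2=(203.54,140.58); sampled at t=k/3. Machine vertices: (159.85,237.06) → (189.92,190.06) → (204.49,152.38) → (203.54,124.02). Open path.

**Shape 2** — `<path>` cubic bezier, stroke `#008000` → cut (S749, F946). Control points (SVG): P0=(99.97,122.94), P1=(76.74,136.14), P2=(183.91,133.39), P3=(165.76,155.24); sampled at t=k/3. Machine vertices: (99.97,141.66) → (110.74,132.27) → (151.61,124.51) → (165.76,109.36). Open path.

**Shape 3** — `<path>` quadratic bezier, stroke `#000000` → score (S479, F2131). Control points (SVG): P0=(213.27,45.30), P1=(156.65,111.78), P2=(107.20,140.85); sampled at t=k/3. Machine vertices: (213.27,219.30) → (176.32,179.14) → (140.96,147.29) → (107.20,123.75). Open path.

G21
G90
G0 X159.85 Y237.06
M3 S479
G1 X189.92 Y190.06 F2131
G1 X204.49 Y152.38 F2131
G1 X203.54 Y124.02 F2131
M5
G0 X99.97 Y141.66
M3 S749
G1 X110.74 Y132.27 F946
G1 X151.61 Y124.51 F946
G1 X165.76 Y109.36 F946
M5
G0 X213.27 Y219.30
M3 S479
G1 X176.32 Y179.14 F2131
G1 X140.96 Y147.29 F2131
G1 X107.20 Y123.75 F2131
M5
G0 X0.00 Y0.00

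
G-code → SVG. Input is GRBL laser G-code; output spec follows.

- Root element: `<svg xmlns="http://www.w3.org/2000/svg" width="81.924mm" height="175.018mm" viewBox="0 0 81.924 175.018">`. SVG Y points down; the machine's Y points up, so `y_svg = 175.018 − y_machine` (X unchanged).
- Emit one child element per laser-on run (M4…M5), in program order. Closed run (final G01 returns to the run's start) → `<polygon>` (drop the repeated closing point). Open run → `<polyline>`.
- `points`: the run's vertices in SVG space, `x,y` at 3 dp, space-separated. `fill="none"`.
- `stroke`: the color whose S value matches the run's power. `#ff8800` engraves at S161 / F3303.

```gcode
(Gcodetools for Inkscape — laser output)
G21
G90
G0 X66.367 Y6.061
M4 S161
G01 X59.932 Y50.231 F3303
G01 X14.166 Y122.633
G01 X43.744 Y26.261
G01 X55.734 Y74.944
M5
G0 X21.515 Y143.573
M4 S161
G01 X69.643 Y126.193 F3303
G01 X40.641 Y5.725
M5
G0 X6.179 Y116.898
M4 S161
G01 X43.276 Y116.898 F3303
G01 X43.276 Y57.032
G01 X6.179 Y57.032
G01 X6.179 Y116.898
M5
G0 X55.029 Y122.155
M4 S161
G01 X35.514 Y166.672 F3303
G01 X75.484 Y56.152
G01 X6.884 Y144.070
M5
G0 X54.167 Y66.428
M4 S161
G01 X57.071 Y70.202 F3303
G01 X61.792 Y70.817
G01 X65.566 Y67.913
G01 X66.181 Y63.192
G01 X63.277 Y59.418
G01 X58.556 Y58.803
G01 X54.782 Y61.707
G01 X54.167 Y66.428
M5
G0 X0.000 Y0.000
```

<svg xmlns="http://www.w3.org/2000/svg" width="81.924mm" height="175.018mm" viewBox="0 0 81.924 175.018">
  <polyline points="66.367,168.957 59.932,124.787 14.166,52.385 43.744,148.757 55.734,100.074" fill="none" stroke="#ff8800"/>
  <polyline points="21.515,31.445 69.643,48.825 40.641,169.293" fill="none" stroke="#ff8800"/>
  <polygon points="6.179,58.120 43.276,58.120 43.276,117.986 6.179,117.986" fill="none" stroke="#ff8800"/>
  <polyline points="55.029,52.863 35.514,8.346 75.484,118.866 6.884,30.948" fill="none" stroke="#ff8800"/>
  <polygon points="54.167,108.590 57.071,104.816 61.792,104.201 65.566,107.105 66.181,111.826 63.277,115.600 58.556,116.215 54.782,113.311" fill="none" stroke="#ff8800"/>
</svg>

Machine Y-up, SVG Y-down with viewBox height 175.018, so y_svg = 175.018 − y_machine; X carries over. Every run uses S161, so all elements get stroke `#ff8800` (engrave).

Run 1: The run is open, so emit a `<polyline>` with points (Y-flipped): 66.367,168.957 59.932,124.787 14.166,52.385 43.744,148.757 55.734,100.074.

Run 2: The run is open, so emit a `<polyline>` with points (Y-flipped): 21.515,31.445 69.643,48.825 40.641,169.293.

Run 3: The run returns to its start, so emit a `<polygon>` with points (Y-flipped): 6.179,58.120 43.276,58.120 43.276,117.986 6.179,117.986.

Run 4: The run is open, so emit a `<polyline>` with points (Y-flipped): 55.029,52.863 35.514,8.346 75.484,118.866 6.884,30.948.

Run 5: The run returns to its start, so emit a `<polygon>` with points (Y-flipped): 54.167,108.590 57.071,104.816 61.792,104.201 65.566,107.105 66.181,111.826 63.277,115.600 58.556,116.215 54.782,113.311.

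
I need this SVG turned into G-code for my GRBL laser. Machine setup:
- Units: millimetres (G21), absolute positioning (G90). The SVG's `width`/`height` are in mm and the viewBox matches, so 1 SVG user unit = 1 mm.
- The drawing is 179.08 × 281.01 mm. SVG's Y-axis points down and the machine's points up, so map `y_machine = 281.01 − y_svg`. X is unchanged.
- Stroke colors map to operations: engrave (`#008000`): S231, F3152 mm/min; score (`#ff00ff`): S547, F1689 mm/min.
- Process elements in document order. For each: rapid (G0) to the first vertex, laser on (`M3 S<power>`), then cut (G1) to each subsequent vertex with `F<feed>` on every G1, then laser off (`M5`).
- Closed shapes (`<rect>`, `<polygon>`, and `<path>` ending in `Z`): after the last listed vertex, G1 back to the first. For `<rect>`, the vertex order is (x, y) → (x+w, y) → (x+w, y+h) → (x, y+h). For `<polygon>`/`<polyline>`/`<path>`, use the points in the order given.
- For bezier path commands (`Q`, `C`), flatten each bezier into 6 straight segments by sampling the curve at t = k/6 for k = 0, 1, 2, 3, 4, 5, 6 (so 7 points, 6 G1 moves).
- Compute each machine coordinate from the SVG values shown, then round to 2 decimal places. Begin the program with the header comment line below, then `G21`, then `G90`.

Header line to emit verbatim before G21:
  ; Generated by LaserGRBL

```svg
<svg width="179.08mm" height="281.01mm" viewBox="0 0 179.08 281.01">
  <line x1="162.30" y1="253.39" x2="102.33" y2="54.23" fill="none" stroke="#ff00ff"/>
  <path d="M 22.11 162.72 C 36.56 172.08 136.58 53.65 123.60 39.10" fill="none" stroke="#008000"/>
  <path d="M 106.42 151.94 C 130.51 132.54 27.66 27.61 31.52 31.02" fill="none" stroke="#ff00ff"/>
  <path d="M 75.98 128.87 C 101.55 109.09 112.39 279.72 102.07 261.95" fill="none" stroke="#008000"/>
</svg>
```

viewBox `0 0 179.08 281.01` with mm width/height → 1 unit = 1 mm. Flip: y_m = 281.01 − y_svg.

**Shape 1** — `<line>` line segment, stroke `#ff00ff` → score (S547, F1689). Machine vertices: (162.30,27.62) → (102.33,226.78). Open path.

**Shape 2** — `<path>` cubic bezier, stroke `#008000` → engrave (S231, F3152). Control points (SVG): P0=(22.11,162.72), P1=(36.56,172.08), P2=(136.58,53.65), P3=(123.60,39.10); sampled at t=k/6. Machine vertices: (22.11,118.29) → (35.55,123.19) → (57.73,142.95) → (83.14,171.13) → (106.27,201.31) → (121.59,227.05) → (123.60,241.91). Open path.

**Shape 3** — `<path>` cubic bezier, stroke `#ff00ff` → score (S547, F1689). Control points (SVG): P0=(106.42,151.94), P1=(130.51,132.54), P2=(27.66,27.61), P3=(31.52,31.02); sampled at t=k/6. Machine vertices: (106.42,129.07) → (108.97,145.00) → (96.85,169.80) → (76.56,198.08) → (54.58,224.47) → (37.40,243.56) → (31.52,249.99). Open path.

**Shape 4** — `<path>` cubic bezier, stroke `#008000` → engrave (S231, F3152). Control points (SVG): P0=(75.98,128.87), P1=(101.55,109.09), P2=(112.39,279.72), P3=(102.07,261.95); sampled at t=k/6. Machine vertices: (75.98,152.14) → (87.51,147.92) → (96.40,122.48) → (102.48,86.35) → (105.57,50.06) → (105.50,24.12) → (102.07,19.06). Open path.

; Generated by LaserGRBL
G21
G90
G0 X162.30 Y27.62
M3 S547
G1 X102.33 Y226.78 F1689
M5
G0 X22.11 Y118.29
M3 S231
G1 X35.55 Y123.19 F3152
G1 X57.73 Y142.95 F3152
G1 X83.14 Y171.13 F3152
G1 X106.27 Y201.31 F3152
G1 X121.59 Y227.05 F3152
G1 X123.60 Y241.91 F3152
M5
G0 X106.42 Y129.07
M3 S547
G1 X108.97 Y145.00 F1689
G1 X96.85 Y169.80 F1689
G1 X76.56 Y198.08 F1689
G1 X54.58 Y224.47 F1689
G1 X37.40 Y243.56 F1689
G1 X31.52 Y249.99 F1689
M5
G0 X75.98 Y152.14
M3 S231
G1 X87.51 Y147.92 F3152
G1 X96.40 Y122.48 F3152
G1 X102.48 Y86.35 F3152
G1 X105.57 Y50.06 F3152
G1 X105.50 Y24.12 F3152
G1 X102.07 Y19.06 F3152
M5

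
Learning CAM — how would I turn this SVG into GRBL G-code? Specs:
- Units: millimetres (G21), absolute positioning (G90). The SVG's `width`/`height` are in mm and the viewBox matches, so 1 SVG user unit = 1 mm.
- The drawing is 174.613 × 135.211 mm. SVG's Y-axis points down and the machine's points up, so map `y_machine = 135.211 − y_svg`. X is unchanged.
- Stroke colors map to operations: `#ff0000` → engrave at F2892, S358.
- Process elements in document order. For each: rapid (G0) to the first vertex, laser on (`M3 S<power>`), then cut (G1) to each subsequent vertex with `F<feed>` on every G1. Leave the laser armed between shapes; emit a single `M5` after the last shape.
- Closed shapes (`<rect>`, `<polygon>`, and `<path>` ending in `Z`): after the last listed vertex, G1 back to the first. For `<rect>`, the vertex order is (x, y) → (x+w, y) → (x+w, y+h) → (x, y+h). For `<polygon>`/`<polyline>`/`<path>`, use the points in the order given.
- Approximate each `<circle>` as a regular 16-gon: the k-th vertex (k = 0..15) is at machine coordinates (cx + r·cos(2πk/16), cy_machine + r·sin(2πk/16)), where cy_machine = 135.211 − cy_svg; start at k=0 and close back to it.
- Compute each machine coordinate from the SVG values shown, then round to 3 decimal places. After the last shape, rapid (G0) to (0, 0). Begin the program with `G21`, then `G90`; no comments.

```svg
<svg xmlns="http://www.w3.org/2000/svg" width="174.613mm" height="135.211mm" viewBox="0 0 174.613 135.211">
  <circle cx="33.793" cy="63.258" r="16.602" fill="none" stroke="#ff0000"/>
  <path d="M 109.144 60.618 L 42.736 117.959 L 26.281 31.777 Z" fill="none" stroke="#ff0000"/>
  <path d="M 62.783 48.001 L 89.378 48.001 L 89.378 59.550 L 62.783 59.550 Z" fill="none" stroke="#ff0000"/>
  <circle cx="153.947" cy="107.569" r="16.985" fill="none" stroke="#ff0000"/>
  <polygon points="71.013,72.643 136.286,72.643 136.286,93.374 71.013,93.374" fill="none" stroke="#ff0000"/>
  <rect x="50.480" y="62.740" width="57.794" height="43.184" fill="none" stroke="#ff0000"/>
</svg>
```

G21
G90
G0 X50.395 Y71.953
M3 S358
G1 X49.131 Y78.306 F2892
G1 X45.532 Y83.692 F2892
G1 X40.146 Y87.291 F2892
G1 X33.793 Y88.555 F2892
G1 X27.440 Y87.291 F2892
G1 X22.054 Y83.692 F2892
G1 X18.455 Y78.306 F2892
G1 X17.191 Y71.953 F2892
G1 X18.455 Y65.600 F2892
G1 X22.054 Y60.214 F2892
G1 X27.440 Y56.615 F2892
G1 X33.793 Y55.351 F2892
G1 X40.146 Y56.615 F2892
G1 X45.532 Y60.214 F2892
G1 X49.131 Y65.600 F2892
G1 X50.395 Y71.953 F2892
G0 X109.144 Y74.593
M3 S358
G1 X42.736 Y17.252 F2892
G1 X26.281 Y103.434 F2892
G1 X109.144 Y74.593 F2892
G0 X62.783 Y87.210
M3 S358
G1 X89.378 Y87.210 F2892
G1 X89.378 Y75.661 F2892
G1 X62.783 Y75.661 F2892
G1 X62.783 Y87.210 F2892
G0 X170.932 Y27.642
M3 S358
G1 X169.639 Y34.142 F2892
G1 X165.957 Y39.652 F2892
G1 X160.447 Y43.334 F2892
G1 X153.947 Y44.627 F2892
G1 X147.447 Y43.334 F2892
G1 X141.937 Y39.652 F2892
G1 X138.255 Y34.142 F2892
G1 X136.962 Y27.642 F2892
G1 X138.255 Y21.142 F2892
G1 X141.937 Y15.632 F2892
G1 X147.447 Y11.950 F2892
G1 X153.947 Y10.657 F2892
G1 X160.447 Y11.950 F2892
G1 X165.957 Y15.632 F2892
G1 X169.639 Y21.142 F2892
G1 X170.932 Y27.642 F2892
G0 X71.013 Y62.568
M3 S358
G1 X136.286 Y62.568 F2892
G1 X136.286 Y41.837 F2892
G1 X71.013 Y41.837 F2892
G1 X71.013 Y62.568 F2892
G0 X50.480 Y72.471
M3 S358
G1 X108.274 Y72.471 F2892
G1 X108.274 Y29.287 F2892
G1 X50.480 Y29.287 F2892
G1 X50.480 Y72.471 F2892
M5
G0 X0.000 Y0.000

1 u = 1 mm; y_m = 135.211 − y.

[1] `<circle>` circle, #ff0000→engrave S358 F2892: (50.395,71.953) → (49.131,78.306) → (45.532,83.692) → (40.146,87.291) → (33.793,88.555) → (27.440,87.291) → (22.054,83.692) → (18.455,78.306) → (17.191,71.953) → (18.455,65.600) → (22.054,60.214) → (27.440,56.615) → (33.793,55.351) → (40.146,56.615) → (45.532,60.214) → (49.131,65.600) → (50.395,71.953) (closed)

[2] `<path>` regular polygon, #ff0000→engrave S358 F2892: (109.144,74.593) → (42.736,17.252) → (26.281,103.434) → (109.144,74.593) (closed)

[3] `<path>` rectangle, #ff0000→engrave S358 F2892: (62.783,87.210) → (89.378,87.210) → (89.378,75.661) → (62.783,75.661) → (62.783,87.210) (closed)

[4] `<circle>` circle, #ff0000→engrave S358 F2892: (170.932,27.642) → (169.639,34.142) → (165.957,39.652) → (160.447,43.334) → (153.947,44.627) → (147.447,43.334) → (141.937,39.652) → (138.255,34.142) → (136.962,27.642) → (138.255,21.142) → (141.937,15.632) → (147.447,11.950) → (153.947,10.657) → (160.447,11.950) → (165.957,15.632) → (169.639,21.142) → (170.932,27.642) (closed)

[5] `<polygon>` rectangle, #ff0000→engrave S358 F2892: (71.013,62.568) → (136.286,62.568) → (136.286,41.837) → (71.013,41.837) → (71.013,62.568) (closed)

[6] `<rect>` rectangle, #ff0000→engrave S358 F2892: (50.480,72.471) → (108.274,72.471) → (108.274,29.287) → (50.480,29.287) → (50.480,72.471) (closed)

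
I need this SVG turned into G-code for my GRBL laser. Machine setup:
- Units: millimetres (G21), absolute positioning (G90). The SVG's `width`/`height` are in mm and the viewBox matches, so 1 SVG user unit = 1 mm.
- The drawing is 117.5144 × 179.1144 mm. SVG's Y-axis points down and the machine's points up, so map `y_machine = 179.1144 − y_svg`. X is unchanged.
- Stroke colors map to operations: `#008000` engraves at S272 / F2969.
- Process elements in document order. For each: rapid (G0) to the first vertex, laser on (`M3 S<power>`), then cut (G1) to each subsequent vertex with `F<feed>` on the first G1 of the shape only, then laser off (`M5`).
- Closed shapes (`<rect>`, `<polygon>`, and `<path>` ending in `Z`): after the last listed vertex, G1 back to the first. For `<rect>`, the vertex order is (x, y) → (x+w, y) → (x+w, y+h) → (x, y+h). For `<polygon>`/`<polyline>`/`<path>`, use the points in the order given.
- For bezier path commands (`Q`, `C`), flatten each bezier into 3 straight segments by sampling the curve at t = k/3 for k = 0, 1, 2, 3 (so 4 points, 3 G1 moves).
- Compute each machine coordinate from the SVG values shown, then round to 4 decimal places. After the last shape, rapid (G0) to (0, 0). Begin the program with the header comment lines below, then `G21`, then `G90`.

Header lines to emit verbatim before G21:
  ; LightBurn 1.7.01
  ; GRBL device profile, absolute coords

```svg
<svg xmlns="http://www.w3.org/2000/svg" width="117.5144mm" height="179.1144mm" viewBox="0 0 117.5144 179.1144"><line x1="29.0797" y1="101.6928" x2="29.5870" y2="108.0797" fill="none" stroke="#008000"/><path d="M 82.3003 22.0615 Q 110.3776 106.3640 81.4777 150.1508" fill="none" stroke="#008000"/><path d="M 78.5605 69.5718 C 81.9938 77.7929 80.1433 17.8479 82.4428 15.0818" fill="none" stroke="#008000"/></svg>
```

1 u = 1 mm; y_m = 179.1144 − y.

[1] `<line>` line segment, #008000→engrave S272 F2969: (29.0797,77.4216) → (29.5870,71.0347)

[2] `<path>` quadratic bezier, #008000→engrave S272 F2969: (82.3003,157.0529) → (94.6877,105.3530) → (94.4135,62.6565) → (81.4777,28.9636)

[3] `<path>` cubic bezier, #008000→engrave S272 F2969: (78.5605,109.5426) → (80.5819,119.4011) → (81.1772,146.8493) → (82.4428,164.0326)

; LightBurn 1.7.01
; GRBL device profile, absolute coords
G21
G90
G0 X29.0797 Y77.4216
M3 S272
G1 X29.5870 Y71.0347 F2969
M5
G0 X82.3003 Y157.0529
M3 S272
G1 X94.6877 Y105.3530 F2969
G1 X94.4135 Y62.6565
G1 X81.4777 Y28.9636
M5
G0 X78.5605 Y109.5426
M3 S272
G1 X80.5819 Y119.4011 F2969
G1 X81.1772 Y146.8493
G1 X82.4428 Y164.0326
M5
G0 X0.0000 Y0.0000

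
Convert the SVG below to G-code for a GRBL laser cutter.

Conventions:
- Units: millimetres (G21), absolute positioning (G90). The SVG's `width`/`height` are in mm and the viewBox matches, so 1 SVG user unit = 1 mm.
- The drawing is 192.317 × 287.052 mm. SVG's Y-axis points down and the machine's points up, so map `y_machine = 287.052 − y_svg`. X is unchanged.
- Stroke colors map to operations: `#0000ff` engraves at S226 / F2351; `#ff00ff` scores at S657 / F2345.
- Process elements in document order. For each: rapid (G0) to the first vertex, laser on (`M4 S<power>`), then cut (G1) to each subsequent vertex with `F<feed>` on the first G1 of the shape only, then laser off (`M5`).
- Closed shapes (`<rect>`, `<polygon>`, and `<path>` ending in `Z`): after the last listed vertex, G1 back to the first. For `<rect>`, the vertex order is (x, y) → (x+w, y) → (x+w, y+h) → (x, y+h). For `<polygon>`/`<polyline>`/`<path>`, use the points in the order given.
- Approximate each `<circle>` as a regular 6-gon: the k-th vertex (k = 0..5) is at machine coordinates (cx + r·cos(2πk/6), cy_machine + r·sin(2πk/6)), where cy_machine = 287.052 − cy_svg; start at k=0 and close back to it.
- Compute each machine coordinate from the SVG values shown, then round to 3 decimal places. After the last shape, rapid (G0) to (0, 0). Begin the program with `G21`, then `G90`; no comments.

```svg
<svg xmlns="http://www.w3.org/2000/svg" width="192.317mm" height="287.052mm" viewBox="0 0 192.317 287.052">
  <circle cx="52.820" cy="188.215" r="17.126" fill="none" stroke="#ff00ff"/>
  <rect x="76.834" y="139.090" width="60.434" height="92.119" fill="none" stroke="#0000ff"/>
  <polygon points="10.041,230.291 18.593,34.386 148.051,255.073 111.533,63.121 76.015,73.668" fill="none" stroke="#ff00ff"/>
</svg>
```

Since the viewBox matches the mm dimensions, user units are millimetres directly. The only transform is the Y-flip y_m = 287.052 − y_svg.

Shape 1 is a circle drawn with `<circle>`. Its stroke #ff00ff means score at S657, F2345. After flipping Y the toolpath is (69.946,98.837) → (61.383,113.669) → (44.257,113.669) → (35.694,98.837) → (44.257,84.005) → (61.383,84.005) → (69.946,98.837), returning to the start.

Shape 2 is a rectangle drawn with `<rect>`. Its stroke #0000ff means engrave at S226, F2351. After flipping Y the toolpath is (76.834,147.962) → (137.268,147.962) → (137.268,55.843) → (76.834,55.843) → (76.834,147.962), returning to the start.

Shape 3 is a closed polygon drawn with `<polygon>`. Its stroke #ff00ff means score at S657, F2345. After flipping Y the toolpath is (10.041,56.761) → (18.593,252.666) → (148.051,31.979) → (111.533,223.931) → (76.015,213.384) → (10.041,56.761), returning to the start.

G21
G90
G0 X69.946 Y98.837
M4 S657
G1 X61.383 Y113.669 F2345
G1 X44.257 Y113.669
G1 X35.694 Y98.837
G1 X44.257 Y84.005
G1 X61.383 Y84.005
G1 X69.946 Y98.837
M5
G0 X76.834 Y147.962
M4 S226
G1 X137.268 Y147.962 F2351
G1 X137.268 Y55.843
G1 X76.834 Y55.843
G1 X76.834 Y147.962
M5
G0 X10.041 Y56.761
M4 S657
G1 X18.593 Y252.666 F2345
G1 X148.051 Y31.979
G1 X111.533 Y223.931
G1 X76.015 Y213.384
G1 X10.041 Y56.761
M5
G0 X0.000 Y0.000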